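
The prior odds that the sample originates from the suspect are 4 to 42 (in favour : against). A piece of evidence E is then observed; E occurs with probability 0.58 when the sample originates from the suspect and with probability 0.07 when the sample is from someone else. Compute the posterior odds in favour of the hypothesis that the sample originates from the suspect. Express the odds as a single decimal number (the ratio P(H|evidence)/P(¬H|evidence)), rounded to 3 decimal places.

Posterior odds ≈ 0.789

Prior odds = 4/42 = 0.095238.
Likelihood ratio for E = 0.58/0.07 = 8.2857.
Posterior odds = prior odds × LR = 0.78912.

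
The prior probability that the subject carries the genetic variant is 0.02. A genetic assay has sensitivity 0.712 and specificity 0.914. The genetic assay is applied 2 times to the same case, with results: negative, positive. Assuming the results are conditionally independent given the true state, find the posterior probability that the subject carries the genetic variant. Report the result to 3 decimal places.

Posterior P(H) ≈ 0.051

Let H be the event that the subject carries the genetic variant; start with P(H) = 0.02. P('positive'|H) = 0.712, P('positive'|¬H) = 0.086.
Update on result 1 ('negative'): P(H) ← 0.288·0.0200 / (0.288·0.0200 + 0.914·0.9800) = 0.0057600/0.90148 = 0.0064.
Update on result 2 ('positive'): P(H) ← 0.712·0.0064 / (0.712·0.0064 + 0.086·0.9936) = 0.0045493/0.090000 = 0.0505.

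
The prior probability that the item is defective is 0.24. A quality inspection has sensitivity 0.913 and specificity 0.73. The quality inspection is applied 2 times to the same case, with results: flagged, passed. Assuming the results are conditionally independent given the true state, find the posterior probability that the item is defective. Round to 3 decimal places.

Posterior P(H) ≈ 0.113

Let H be the event that the item is defective; start with P(H) = 0.24. P('flagged'|H) = 0.913, P('flagged'|¬H) = 0.27.
Update on result 1 ('flagged'): P(H) ← 0.913·0.2400 / (0.913·0.2400 + 0.27·0.7600) = 0.21912/0.42432 = 0.5164.
Update on result 2 ('passed'): P(H) ← 0.087·0.5164 / (0.087·0.5164 + 0.73·0.4836) = 0.044927/0.39795 = 0.1129.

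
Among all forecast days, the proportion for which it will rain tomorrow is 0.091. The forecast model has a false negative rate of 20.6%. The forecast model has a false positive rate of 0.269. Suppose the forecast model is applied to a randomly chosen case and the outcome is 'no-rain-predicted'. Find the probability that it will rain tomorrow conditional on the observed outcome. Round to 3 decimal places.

P(H | E) ≈ 0.027

Let H be the event that it will rain tomorrow. P(H) = 0.091, so P(¬H) = 0.909. With E the 'no-rain-predicted' result, P(E|H) = 0.206 and P(E|¬H) = 0.731.
P(E) = 0.206·0.091 + 0.731·0.909 = 0.018746 + 0.66448 = 0.68323.
By Bayes' theorem, P(H|E) = 0.018746 / 0.68323 = 0.027.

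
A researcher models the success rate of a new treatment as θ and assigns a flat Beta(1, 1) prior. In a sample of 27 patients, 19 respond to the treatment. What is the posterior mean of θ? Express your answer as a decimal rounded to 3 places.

The binomial likelihood is conjugate to the Beta prior: with 19 successes and 8 failures, the posterior is Beta(1+19, 1+8) = Beta(20, 9).
Posterior mean = α/(α+β) = 20/29 = 0.690.

Posterior mean ≈ 0.690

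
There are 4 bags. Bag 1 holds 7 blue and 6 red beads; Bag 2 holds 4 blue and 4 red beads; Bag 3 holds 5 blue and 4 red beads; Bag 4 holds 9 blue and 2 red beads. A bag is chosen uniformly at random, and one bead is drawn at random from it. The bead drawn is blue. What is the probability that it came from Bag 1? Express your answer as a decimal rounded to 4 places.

Tabulate prior·likelihood by source: [1] prior 0.25, lik 0.5385, product 0.1346; [2] prior 0.25, lik 0.5, product 0.1250; [3] prior 0.25, lik 0.5556, product 0.1389; [4] prior 0.25, lik 0.8182, product 0.2045.
Normalizing constant = 0.60305; the posterior for Bag 1 is its product over the sum, 0.1346/0.60305 = 0.2232.

Posterior probability ≈ 0.2232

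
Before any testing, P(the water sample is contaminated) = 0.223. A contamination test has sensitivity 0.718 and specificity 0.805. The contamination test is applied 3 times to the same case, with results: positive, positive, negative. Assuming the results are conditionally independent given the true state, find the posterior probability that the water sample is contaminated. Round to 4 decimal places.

With H the event that the water sample is contaminated, the joint likelihood of the observed sequence is P(data|H) = 0.718·0.718·0.282 = 0.14538 and P(data|¬H) = 0.195·0.195·0.805 = 0.030610.
Bayes: P(H|data) = 0.223·0.14538 / (0.223·0.14538 + 0.777·0.030610) = 0.032419/0.056203 = 0.5768.

Posterior P(H) ≈ 0.5768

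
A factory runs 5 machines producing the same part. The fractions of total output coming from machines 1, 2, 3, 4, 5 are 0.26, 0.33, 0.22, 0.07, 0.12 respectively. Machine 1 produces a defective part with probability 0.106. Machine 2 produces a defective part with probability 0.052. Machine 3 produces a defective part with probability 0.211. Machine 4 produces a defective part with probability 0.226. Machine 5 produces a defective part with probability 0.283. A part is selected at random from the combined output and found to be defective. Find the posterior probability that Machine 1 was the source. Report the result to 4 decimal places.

P(defective|M1) = 0.106; P(defective|M2) = 0.052; P(defective|M3) = 0.211; P(defective|M4) = 0.226; P(defective|M5) = 0.283.
Prior × likelihood for each source: 0.26·0.106=0.02756, 0.33·0.052=0.01716, 0.22·0.211=0.04642, 0.07·0.226=0.01582, 0.12·0.283=0.03396. Summing gives P(defective) = 0.14092.
P(Machine 1 | defective) = 0.02756 / 0.14092 = 0.1956.

Posterior probability ≈ 0.1956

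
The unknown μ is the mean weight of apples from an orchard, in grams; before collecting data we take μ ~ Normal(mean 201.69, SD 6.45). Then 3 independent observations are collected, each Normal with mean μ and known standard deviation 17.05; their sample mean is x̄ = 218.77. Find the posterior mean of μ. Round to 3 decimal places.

Posterior mean ≈ 206.820

With known σ, the Normal prior is conjugate. Weight on the data is w = (n/σ²)/(n/σ² + 1/τ₀²) = 0.0103198/(0.0103198+0.0240370) = 0.30037.
Posterior mean = w·x̄ + (1−w)·μ₀ = 0.30037·218.77 + 0.69963·201.69 = 206.820.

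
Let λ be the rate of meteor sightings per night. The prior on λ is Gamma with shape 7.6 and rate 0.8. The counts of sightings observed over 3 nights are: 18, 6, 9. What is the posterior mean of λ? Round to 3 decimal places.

Posterior mean ≈ 10.684

Total count ∑xᵢ = 33 over n = 3 nights.
Gamma is conjugate to the Poisson likelihood: posterior is Gamma(shape = 7.6+33 = 40.6, rate = 0.8+3 = 3.8).
Posterior mean = shape/rate = 40.6/3.8 = 10.684.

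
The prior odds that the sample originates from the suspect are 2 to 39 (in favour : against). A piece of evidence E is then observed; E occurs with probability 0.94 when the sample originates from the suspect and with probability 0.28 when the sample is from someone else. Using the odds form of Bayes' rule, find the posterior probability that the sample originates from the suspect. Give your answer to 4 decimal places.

Prior odds = 2/39 = 0.051282. In log-odds, ln(0.051282) = -2.9704.
Add log likelihood ratio: ln(3.3571) = 1.2111.
Posterior log-odds = -1.7593, so posterior odds = exp(-1.7593) = 0.17216. Converting, P(H|E) = 0.17216/1.1722 = 0.1469.

Posterior probability ≈ 0.1469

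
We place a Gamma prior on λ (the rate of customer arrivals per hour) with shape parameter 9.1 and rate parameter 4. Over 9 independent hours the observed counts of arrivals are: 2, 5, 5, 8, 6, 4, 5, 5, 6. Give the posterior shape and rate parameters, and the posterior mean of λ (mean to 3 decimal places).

Posterior: Gamma(shape=55.1, rate=13); mean ≈ 4.238

Total count ∑xᵢ = 46 over n = 9 hours.
Gamma is conjugate to the Poisson likelihood: posterior is Gamma(shape = 9.1+46 = 55.1, rate = 4+9 = 13).
Posterior mean = shape/rate = 55.1/13 = 4.238.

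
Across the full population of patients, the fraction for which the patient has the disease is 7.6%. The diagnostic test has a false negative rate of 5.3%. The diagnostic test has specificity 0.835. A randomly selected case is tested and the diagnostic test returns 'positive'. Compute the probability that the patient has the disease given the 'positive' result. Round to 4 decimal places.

Write H for 'the patient has the disease'. Prior odds H:¬H = 0.076/0.924 = 0.082251. For the 'positive' outcome, the likelihood ratio is 0.947/0.165 = 5.7394.
Posterior odds = 0.082251 × 5.7394 = 0.47207, so P(H|E) = 0.47207/(1+0.47207) = 0.3207.

P(H | E) ≈ 0.3207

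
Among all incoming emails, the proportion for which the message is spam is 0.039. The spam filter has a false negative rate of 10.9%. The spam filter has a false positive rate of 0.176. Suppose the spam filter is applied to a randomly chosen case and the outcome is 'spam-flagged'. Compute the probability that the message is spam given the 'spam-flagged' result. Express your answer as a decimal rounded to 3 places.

Write H for 'the message is spam'. Prior odds H:¬H = 0.039/0.961 = 0.040583. For the 'spam-flagged' outcome, the likelihood ratio is 0.891/0.176 = 5.0625.
Posterior odds = 0.040583 × 5.0625 = 0.20545, so P(H|E) = 0.20545/(1+0.20545) = 0.170.

P(H | E) ≈ 0.170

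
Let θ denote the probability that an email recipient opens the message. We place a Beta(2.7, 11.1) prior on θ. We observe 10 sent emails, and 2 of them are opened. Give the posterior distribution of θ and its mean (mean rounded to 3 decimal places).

Posterior: Beta(4.7, 19.1); mean ≈ 0.197

The binomial likelihood is conjugate to the Beta prior: with 2 successes and 8 failures, the posterior is Beta(2.7+2, 11.1+8) = Beta(4.7, 19.1).
E[θ | data] = 4.7/(4.7+19.1) = 0.197.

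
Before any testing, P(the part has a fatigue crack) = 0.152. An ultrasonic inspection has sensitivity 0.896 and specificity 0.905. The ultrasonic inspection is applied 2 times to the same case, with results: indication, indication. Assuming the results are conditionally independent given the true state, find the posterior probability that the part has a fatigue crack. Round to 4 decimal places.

Posterior P(H) ≈ 0.9410

With H the event that the part has a fatigue crack, the joint likelihood of the observed sequence is P(data|H) = 0.896·0.896 = 0.80282 and P(data|¬H) = 0.095·0.095 = 0.0090250.
Bayes: P(H|data) = 0.152·0.80282 / (0.152·0.80282 + 0.848·0.0090250) = 0.12203/0.12968 = 0.9410.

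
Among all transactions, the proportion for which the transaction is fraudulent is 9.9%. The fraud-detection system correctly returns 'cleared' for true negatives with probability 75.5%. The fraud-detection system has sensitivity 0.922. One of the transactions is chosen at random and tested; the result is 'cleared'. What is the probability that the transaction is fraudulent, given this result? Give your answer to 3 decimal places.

Write H for 'the transaction is fraudulent'. Prior odds H:¬H = 0.099/0.901 = 0.10988. For the 'cleared' outcome, the likelihood ratio is 0.078/0.755 = 0.10331.
Posterior odds = 0.10988 × 0.10331 = 0.011352, so P(H|E) = 0.011352/(1+0.011352) = 0.011.

P(H | E) ≈ 0.011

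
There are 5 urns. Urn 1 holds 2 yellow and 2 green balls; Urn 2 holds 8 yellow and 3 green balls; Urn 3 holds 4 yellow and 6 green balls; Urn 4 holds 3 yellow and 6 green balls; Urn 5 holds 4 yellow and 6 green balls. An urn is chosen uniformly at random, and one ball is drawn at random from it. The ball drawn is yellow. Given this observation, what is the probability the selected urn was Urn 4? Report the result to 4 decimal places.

Posterior probability ≈ 0.1412

Tabulate prior·likelihood by source: [1] prior 0.2, lik 0.5, product 0.1000; [2] prior 0.2, lik 0.7273, product 0.1455; [3] prior 0.2, lik 0.4, product 0.08000; [4] prior 0.2, lik 0.3333, product 0.06667; [5] prior 0.2, lik 0.4, product 0.08000.
Normalizing constant = 0.47212; the posterior for Urn 4 is its product over the sum, 0.06667/0.47212 = 0.1412.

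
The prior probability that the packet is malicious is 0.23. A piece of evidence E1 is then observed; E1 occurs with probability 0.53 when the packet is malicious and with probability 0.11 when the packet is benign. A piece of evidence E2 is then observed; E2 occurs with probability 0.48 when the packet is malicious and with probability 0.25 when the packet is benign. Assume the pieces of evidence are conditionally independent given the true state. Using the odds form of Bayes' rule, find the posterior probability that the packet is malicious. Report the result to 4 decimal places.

Posterior probability ≈ 0.7343

Prior odds = 0.23/(1−0.23) = 0.29870.
Likelihood ratio for E1 = 0.53/0.11 = 4.8182.
Likelihood ratio for E2 = 0.48/0.25 = 1.9200.
Posterior odds = prior odds × LR₁ × LR₂ = 2.7633.
Posterior probability = odds/(1+odds) = 2.7633/3.7633 = 0.7343.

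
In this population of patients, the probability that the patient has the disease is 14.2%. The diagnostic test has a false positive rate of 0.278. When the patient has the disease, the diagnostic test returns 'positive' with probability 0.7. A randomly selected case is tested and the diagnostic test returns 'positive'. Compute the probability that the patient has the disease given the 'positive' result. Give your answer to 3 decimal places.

P(H | E) ≈ 0.294

Let H be the event that the patient has the disease. P(H) = 0.142, so P(¬H) = 0.858. With E the 'positive' result, P(E|H) = 0.7 and P(E|¬H) = 0.278.
P(E) = 0.7·0.142 + 0.278·0.858 = 0.099400 + 0.23852 = 0.33792.
By Bayes' theorem, P(H|E) = 0.099400 / 0.33792 = 0.294.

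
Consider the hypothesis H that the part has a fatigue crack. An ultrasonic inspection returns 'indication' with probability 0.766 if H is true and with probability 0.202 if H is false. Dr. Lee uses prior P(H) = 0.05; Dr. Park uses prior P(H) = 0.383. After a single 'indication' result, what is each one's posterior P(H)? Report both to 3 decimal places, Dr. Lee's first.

Dr. Lee: 0.166; Dr. Park: 0.702

P('+'|H) = 0.766, P('+'|¬H) = 0.202.
Dr. Lee: numerator 0.766·0.05 = 0.038300; evidence = 0.038300+0.202·0.95 = 0.23020; posterior = 0.166.
Dr. Park: numerator 0.766·0.383 = 0.29338; evidence = 0.29338+0.202·0.617 = 0.41801; posterior = 0.702.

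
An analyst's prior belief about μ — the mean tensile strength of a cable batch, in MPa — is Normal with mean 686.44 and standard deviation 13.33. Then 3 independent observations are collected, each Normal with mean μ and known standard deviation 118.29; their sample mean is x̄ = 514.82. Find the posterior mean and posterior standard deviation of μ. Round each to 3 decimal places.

With known σ, the Normal prior is conjugate. Weight on the data is w = (n/σ²)/(n/σ² + 1/τ₀²) = 0.00021440/(0.00021440+0.00562781) = 0.036698.
Posterior mean = w·x̄ + (1−w)·μ₀ = 0.036698·514.82 + 0.96330·686.44 = 680.142. Posterior variance = 1/(0.00021440+0.00562781) = 171.168, so SD = 13.083.

Posterior mean ≈ 680.142; posterior SD ≈ 13.083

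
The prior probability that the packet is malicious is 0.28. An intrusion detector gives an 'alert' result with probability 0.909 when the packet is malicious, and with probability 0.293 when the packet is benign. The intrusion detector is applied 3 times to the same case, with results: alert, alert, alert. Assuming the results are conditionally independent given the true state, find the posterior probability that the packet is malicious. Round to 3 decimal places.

Posterior P(H) ≈ 0.921

With H the event that the packet is malicious, the joint likelihood of the observed sequence is P(data|H) = 0.909·0.909·0.909 = 0.75109 and P(data|¬H) = 0.293·0.293·0.293 = 0.025154.
Bayes: P(H|data) = 0.28·0.75109 / (0.28·0.75109 + 0.72·0.025154) = 0.21031/0.22842 = 0.9207.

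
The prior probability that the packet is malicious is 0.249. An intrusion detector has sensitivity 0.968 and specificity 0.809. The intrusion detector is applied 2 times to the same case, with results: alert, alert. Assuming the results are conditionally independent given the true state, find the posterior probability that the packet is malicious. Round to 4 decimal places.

Posterior P(H) ≈ 0.8949

Let H be the event that the packet is malicious; start with P(H) = 0.249. P('alert'|H) = 0.968, P('alert'|¬H) = 0.191.
Update on result 1 ('alert'): P(H) ← 0.968·0.2490 / (0.968·0.2490 + 0.191·0.7510) = 0.24103/0.38447 = 0.6269.
Update on result 2 ('alert'): P(H) ← 0.968·0.6269 / (0.968·0.6269 + 0.191·0.3731) = 0.60685/0.67811 = 0.8949.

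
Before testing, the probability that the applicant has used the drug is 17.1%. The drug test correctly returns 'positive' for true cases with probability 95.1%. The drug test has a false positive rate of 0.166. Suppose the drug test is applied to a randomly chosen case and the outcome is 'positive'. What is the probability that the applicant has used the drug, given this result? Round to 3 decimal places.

Write H for 'the applicant has used the drug'. Prior odds H:¬H = 0.171/0.829 = 0.20627. For the 'positive' outcome, the likelihood ratio is 0.951/0.166 = 5.7289.
Posterior odds = 0.20627 × 5.7289 = 1.1817, so P(H|E) = 1.1817/(1+1.1817) = 0.542.

P(H | E) ≈ 0.542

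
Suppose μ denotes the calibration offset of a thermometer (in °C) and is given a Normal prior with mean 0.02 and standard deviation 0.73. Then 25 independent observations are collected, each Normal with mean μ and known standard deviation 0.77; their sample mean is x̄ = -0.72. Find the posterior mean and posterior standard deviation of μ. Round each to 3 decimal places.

Posterior mean ≈ -0.688; posterior SD ≈ 0.151

With known σ, the Normal prior is conjugate. Weight on the data is w = (n/σ²)/(n/σ² + 1/τ₀²) = 42.1656/(42.1656+1.87652) = 0.95739.
Posterior mean = w·x̄ + (1−w)·μ₀ = 0.95739·-0.72 + 0.042607·0.02 = -0.688. Posterior variance = 1/(42.1656+1.87652) = 0.0227055, so SD = 0.151.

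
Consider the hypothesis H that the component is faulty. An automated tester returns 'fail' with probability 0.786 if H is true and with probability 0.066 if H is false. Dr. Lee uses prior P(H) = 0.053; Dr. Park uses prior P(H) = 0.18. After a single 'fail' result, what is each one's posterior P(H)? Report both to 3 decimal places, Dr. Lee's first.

Dr. Lee: 0.400; Dr. Park: 0.723

P('+'|H) = 0.786, P('+'|¬H) = 0.066.
Dr. Lee: numerator 0.786·0.053 = 0.041658; evidence = 0.041658+0.066·0.947 = 0.10416; posterior = 0.400.
Dr. Park: numerator 0.786·0.18 = 0.14148; evidence = 0.14148+0.066·0.82 = 0.19560; posterior = 0.723.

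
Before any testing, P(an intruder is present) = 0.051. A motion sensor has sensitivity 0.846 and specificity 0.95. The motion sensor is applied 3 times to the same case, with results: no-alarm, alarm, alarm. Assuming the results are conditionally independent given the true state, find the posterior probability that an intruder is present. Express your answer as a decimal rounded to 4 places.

Posterior P(H) ≈ 0.7138

With H the event that an intruder is present, the joint likelihood of the observed sequence is P(data|H) = 0.154·0.846·0.846 = 0.11022 and P(data|¬H) = 0.95·0.05·0.05 = 0.0023750.
Bayes: P(H|data) = 0.051·0.11022 / (0.051·0.11022 + 0.949·0.0023750) = 0.0056212/0.0078751 = 0.7138.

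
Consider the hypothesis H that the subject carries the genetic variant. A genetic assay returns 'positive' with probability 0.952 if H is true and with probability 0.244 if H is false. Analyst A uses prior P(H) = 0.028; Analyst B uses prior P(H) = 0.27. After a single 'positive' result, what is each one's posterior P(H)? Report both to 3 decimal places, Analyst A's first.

The likelihood ratio for a 'positive' result is 0.952/0.244 = 3.9016.
Analyst A: prior odds 0.028/0.972 = 0.028807; posterior odds 0.11239; posterior probability 0.101.
Analyst B: prior odds 0.27/0.73 = 0.36986; posterior odds 1.4431; posterior probability 0.591.

Analyst A: 0.101; Analyst B: 0.591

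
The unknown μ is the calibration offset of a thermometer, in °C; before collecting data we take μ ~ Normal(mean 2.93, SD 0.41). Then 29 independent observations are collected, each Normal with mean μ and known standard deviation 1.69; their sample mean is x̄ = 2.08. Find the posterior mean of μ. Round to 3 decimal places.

Posterior mean ≈ 2.394

With known σ, the Normal prior is conjugate. Weight on the data is w = (n/σ²)/(n/σ² + 1/τ₀²) = 10.1537/(10.1537+5.94884) = 0.63057.
Posterior mean = w·x̄ + (1−w)·μ₀ = 0.63057·2.08 + 0.36943·2.93 = 2.394.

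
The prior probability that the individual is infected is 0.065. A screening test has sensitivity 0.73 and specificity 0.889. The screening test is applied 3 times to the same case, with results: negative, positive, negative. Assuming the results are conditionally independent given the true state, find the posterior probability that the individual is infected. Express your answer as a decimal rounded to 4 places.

With H the event that the individual is infected, the joint likelihood of the observed sequence is P(data|H) = 0.27·0.73·0.27 = 0.053217 and P(data|¬H) = 0.889·0.111·0.889 = 0.087726.
Bayes: P(H|data) = 0.065·0.053217 / (0.065·0.053217 + 0.935·0.087726) = 0.0034591/0.085483 = 0.0405.

Posterior P(H) ≈ 0.0405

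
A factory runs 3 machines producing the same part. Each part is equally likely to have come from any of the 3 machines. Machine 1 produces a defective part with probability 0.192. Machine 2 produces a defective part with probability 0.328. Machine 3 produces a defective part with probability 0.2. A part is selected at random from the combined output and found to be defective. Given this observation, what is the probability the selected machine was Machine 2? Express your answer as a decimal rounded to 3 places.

P(defective|M1) = 0.192; P(defective|M2) = 0.328; P(defective|M3) = 0.2.
Prior × likelihood for each source: 0.333333·0.192=0.06400, 0.333333·0.328=0.1093, 0.333333·0.2=0.06667. Summing gives P(defective) = 0.24000.
P(Machine 2 | defective) = 0.1093 / 0.24000 = 0.456.

Posterior probability ≈ 0.456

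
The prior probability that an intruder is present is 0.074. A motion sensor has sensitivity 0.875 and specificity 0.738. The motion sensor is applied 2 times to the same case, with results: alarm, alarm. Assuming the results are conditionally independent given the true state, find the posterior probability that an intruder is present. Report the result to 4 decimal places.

Posterior P(H) ≈ 0.4713

Let H be the event that an intruder is present; start with P(H) = 0.074. P('alarm'|H) = 0.875, P('alarm'|¬H) = 0.262.
Update on result 1 ('alarm'): P(H) ← 0.875·0.0740 / (0.875·0.0740 + 0.262·0.9260) = 0.064750/0.30736 = 0.2107.
Update on result 2 ('alarm'): P(H) ← 0.875·0.2107 / (0.875·0.2107 + 0.262·0.7893) = 0.18433/0.39114 = 0.4713.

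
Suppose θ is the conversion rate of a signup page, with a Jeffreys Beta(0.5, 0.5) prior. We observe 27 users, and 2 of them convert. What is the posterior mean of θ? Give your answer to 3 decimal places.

Observing 2 successes and 25 failures updates Beta(0.5, 0.5) by adding the success and failure counts to the two shape parameters: α = 0.5+2 = 2.5, β = 0.5+25 = 25.5.
E[θ | data] = 2.5/(2.5+25.5) = 0.089.

Posterior mean ≈ 0.089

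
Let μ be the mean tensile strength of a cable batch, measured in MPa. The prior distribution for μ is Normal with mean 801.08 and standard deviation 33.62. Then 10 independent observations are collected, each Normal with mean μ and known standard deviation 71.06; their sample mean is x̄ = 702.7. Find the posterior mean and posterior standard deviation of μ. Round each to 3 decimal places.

Posterior mean ≈ 733.079; posterior SD ≈ 18.682

Prior precision 1/τ₀² = 1/33.62² = 0.00088472; data precision n/σ² = 10/71.06² = 0.00198038.
Posterior precision = 0.00088472 + 0.00198038 = 0.00286510, giving posterior SD = 1/√0.00286510 = 18.682.
Posterior mean = (0.00088472·801.08 + 0.00198038·702.7) / 0.00286510 = 733.079.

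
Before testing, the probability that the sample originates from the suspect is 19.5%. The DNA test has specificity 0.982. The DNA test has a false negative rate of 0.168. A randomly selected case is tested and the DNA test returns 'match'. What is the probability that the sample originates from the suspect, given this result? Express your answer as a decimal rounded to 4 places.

Write H for 'the sample originates from the suspect'. Prior odds H:¬H = 0.195/0.805 = 0.24224. For the 'match' outcome, the likelihood ratio is 0.832/0.018 = 46.222.
Posterior odds = 0.24224 × 46.222 = 11.197, so P(H|E) = 11.197/(1+11.197) = 0.9180.

P(H | E) ≈ 0.9180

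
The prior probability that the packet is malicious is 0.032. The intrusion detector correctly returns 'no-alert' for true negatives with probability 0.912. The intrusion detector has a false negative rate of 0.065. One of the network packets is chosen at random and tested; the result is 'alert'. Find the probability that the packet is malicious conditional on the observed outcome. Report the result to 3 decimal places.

P(H | E) ≈ 0.260

Let H be the event that the packet is malicious. P(H) = 0.032, so P(¬H) = 0.968. With E the 'alert' result, P(E|H) = 0.935 and P(E|¬H) = 0.088.
P(E) = 0.935·0.032 + 0.088·0.968 = 0.029920 + 0.085184 = 0.11510.
By Bayes' theorem, P(H|E) = 0.029920 / 0.11510 = 0.260.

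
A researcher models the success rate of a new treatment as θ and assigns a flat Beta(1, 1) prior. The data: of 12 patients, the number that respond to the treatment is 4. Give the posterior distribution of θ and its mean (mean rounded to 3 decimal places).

The binomial likelihood is conjugate to the Beta prior: with 4 successes and 8 failures, the posterior is Beta(1+4, 1+8) = Beta(5, 9).
Posterior mean = α/(α+β) = 5/14 = 0.357.

Posterior: Beta(5, 9); mean ≈ 0.357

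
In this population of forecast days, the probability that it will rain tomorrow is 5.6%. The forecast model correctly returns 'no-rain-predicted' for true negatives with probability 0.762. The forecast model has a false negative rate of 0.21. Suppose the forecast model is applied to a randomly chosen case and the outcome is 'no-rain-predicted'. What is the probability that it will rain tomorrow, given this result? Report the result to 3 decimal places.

P(H | E) ≈ 0.016

Write H for 'it will rain tomorrow'. Prior odds H:¬H = 0.056/0.944 = 0.059322. For the 'no-rain-predicted' outcome, the likelihood ratio is 0.21/0.762 = 0.27559.
Posterior odds = 0.059322 × 0.27559 = 0.016349, so P(H|E) = 0.016349/(1+0.016349) = 0.016.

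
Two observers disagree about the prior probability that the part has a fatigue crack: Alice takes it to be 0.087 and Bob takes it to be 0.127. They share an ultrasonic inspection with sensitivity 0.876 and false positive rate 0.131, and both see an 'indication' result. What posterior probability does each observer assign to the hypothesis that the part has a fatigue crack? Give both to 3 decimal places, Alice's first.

The likelihood ratio for an 'indication' result is 0.876/0.131 = 6.6870.
Alice: prior odds 0.087/0.913 = 0.095290; posterior odds 0.63721; posterior probability 0.389.
Bob: prior odds 0.127/0.873 = 0.14548; posterior odds 0.97280; posterior probability 0.493.

Alice: 0.389; Bob: 0.493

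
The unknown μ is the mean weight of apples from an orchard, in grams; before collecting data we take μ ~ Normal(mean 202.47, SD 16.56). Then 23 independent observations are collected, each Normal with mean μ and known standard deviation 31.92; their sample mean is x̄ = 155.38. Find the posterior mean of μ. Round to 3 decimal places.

Posterior mean ≈ 161.929

Prior precision 1/τ₀² = 1/16.56² = 0.00364653; data precision n/σ² = 23/31.92² = 0.0225737.
Posterior precision = 0.00364653 + 0.0225737 = 0.0262202.
Posterior mean = (0.00364653·202.47 + 0.0225737·155.38) / 0.0262202 = 161.929.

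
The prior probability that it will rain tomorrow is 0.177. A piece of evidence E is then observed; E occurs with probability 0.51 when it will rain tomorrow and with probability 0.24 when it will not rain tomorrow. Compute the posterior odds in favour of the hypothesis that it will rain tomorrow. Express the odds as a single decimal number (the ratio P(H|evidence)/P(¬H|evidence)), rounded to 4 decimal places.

Posterior odds ≈ 0.4570

Prior odds = 0.177/(1−0.177) = 0.21507. In log-odds, ln(0.21507) = -1.5368.
Add log likelihood ratio: ln(2.1250) = 0.75377.
Posterior log-odds = -0.78303, so posterior odds = exp(-0.78303) = 0.45702.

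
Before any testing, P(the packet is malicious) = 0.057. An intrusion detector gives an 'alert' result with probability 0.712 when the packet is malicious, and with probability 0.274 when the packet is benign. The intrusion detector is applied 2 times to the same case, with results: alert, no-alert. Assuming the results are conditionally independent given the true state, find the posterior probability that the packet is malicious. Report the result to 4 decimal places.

Posterior P(H) ≈ 0.0587

Let H be the event that the packet is malicious; start with P(H) = 0.057. P('alert'|H) = 0.712, P('alert'|¬H) = 0.274.
Update on result 1 ('alert'): P(H) ← 0.712·0.0570 / (0.712·0.0570 + 0.274·0.9430) = 0.040584/0.29897 = 0.1357.
Update on result 2 ('no-alert'): P(H) ← 0.288·0.1357 / (0.288·0.1357 + 0.726·0.8643) = 0.039095/0.66654 = 0.0587.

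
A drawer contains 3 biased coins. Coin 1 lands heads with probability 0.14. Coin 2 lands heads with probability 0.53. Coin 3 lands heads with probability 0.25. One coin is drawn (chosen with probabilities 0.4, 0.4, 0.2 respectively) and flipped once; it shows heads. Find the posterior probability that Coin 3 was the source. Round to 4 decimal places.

Posterior probability ≈ 0.1572

Tabulate prior·likelihood by source: [1] prior 0.4, lik 0.14, product 0.05600; [2] prior 0.4, lik 0.53, product 0.2120; [3] prior 0.2, lik 0.25, product 0.05000.
Normalizing constant = 0.31800; the posterior for Coin 3 is its product over the sum, 0.05000/0.31800 = 0.1572.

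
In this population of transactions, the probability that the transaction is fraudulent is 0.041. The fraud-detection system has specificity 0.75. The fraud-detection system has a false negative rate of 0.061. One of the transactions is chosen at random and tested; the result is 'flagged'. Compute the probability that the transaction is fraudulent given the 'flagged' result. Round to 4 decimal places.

P(H | E) ≈ 0.1384

Write H for 'the transaction is fraudulent'. Prior odds H:¬H = 0.041/0.959 = 0.042753. For the 'flagged' outcome, the likelihood ratio is 0.939/0.25 = 3.7560.
Posterior odds = 0.042753 × 3.7560 = 0.16058, so P(H|E) = 0.16058/(1+0.16058) = 0.1384.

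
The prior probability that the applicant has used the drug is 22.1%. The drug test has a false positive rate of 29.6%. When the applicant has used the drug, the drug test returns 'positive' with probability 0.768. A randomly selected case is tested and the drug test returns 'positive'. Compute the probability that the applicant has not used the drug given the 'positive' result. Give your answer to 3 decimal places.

Write H for 'the applicant has used the drug'. Prior odds H:¬H = 0.221/0.779 = 0.28370. For the 'positive' outcome, the likelihood ratio is 0.768/0.296 = 2.5946.
Posterior odds = 0.28370 × 2.5946 = 0.73608, so P(H|E) = 0.73608/(1+0.73608) = 0.424. Then P(¬H|E) = 1 − 0.424 = 0.576.

P(¬H | E) ≈ 0.576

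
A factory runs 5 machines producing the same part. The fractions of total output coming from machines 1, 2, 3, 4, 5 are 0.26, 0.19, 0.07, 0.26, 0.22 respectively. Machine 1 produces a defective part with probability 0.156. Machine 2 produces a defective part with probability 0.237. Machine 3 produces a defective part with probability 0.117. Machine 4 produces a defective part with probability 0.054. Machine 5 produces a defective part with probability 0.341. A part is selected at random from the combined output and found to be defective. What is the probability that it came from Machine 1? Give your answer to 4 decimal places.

Posterior probability ≈ 0.2218

P(defective|M1) = 0.156; P(defective|M2) = 0.237; P(defective|M3) = 0.117; P(defective|M4) = 0.054; P(defective|M5) = 0.341.
Prior × likelihood for each source: 0.26·0.156=0.04056, 0.19·0.237=0.04503, 0.07·0.117=0.008190, 0.26·0.054=0.01404, 0.22·0.341=0.07502. Summing gives P(defective) = 0.18284.
P(Machine 1 | defective) = 0.04056 / 0.18284 = 0.2218.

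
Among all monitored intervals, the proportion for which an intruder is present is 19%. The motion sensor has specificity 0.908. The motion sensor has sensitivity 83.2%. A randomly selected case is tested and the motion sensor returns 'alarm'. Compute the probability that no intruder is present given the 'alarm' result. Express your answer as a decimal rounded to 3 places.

P(¬H | E) ≈ 0.320

Write H for 'an intruder is present'. Prior odds H:¬H = 0.19/0.81 = 0.23457. For the 'alarm' outcome, the likelihood ratio is 0.832/0.092 = 9.0435.
Posterior odds = 0.23457 × 9.0435 = 2.1213, so P(H|E) = 2.1213/(1+2.1213) = 0.680. Then P(¬H|E) = 1 − 0.680 = 0.320.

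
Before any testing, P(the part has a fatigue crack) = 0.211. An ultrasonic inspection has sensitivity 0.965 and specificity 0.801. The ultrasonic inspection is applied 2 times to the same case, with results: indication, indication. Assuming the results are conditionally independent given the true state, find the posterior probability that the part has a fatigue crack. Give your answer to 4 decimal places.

Let H be the event that the part has a fatigue crack; start with P(H) = 0.211. P('indication'|H) = 0.965, P('indication'|¬H) = 0.199.
Update on result 1 ('indication'): P(H) ← 0.965·0.2110 / (0.965·0.2110 + 0.199·0.7890) = 0.20361/0.36063 = 0.5646.
Update on result 2 ('indication'): P(H) ← 0.965·0.5646 / (0.965·0.5646 + 0.199·0.4354) = 0.54485/0.63150 = 0.8628.

Posterior P(H) ≈ 0.8628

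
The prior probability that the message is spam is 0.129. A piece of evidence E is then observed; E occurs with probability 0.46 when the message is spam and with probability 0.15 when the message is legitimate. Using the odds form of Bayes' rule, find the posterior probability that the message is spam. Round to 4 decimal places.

Prior odds = 0.129/(1−0.129) = 0.14811. In log-odds, ln(0.14811) = -1.9098.
Add log likelihood ratio: ln(3.0667) = 1.1206.
Posterior log-odds = -0.78924, so posterior odds = exp(-0.78924) = 0.45419. Converting, P(H|E) = 0.45419/1.4542 = 0.3123.

Posterior probability ≈ 0.3123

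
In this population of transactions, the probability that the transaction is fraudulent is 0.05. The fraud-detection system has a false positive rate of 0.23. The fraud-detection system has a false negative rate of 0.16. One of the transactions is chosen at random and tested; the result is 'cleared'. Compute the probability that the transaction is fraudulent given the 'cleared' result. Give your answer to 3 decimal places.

P(H | E) ≈ 0.011

Write H for 'the transaction is fraudulent'. Prior odds H:¬H = 0.05/0.95 = 0.052632. For the 'cleared' outcome, the likelihood ratio is 0.16/0.77 = 0.20779.
Posterior odds = 0.052632 × 0.20779 = 0.010936, so P(H|E) = 0.010936/(1+0.010936) = 0.011.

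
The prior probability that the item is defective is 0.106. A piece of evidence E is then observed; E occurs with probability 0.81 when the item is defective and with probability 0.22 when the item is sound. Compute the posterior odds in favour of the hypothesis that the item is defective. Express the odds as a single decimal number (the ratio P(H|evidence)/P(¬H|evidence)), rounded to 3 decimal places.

Prior odds = 0.106/(1−0.106) = 0.11857.
Likelihood ratio for E = 0.81/0.22 = 3.6818.
Posterior odds = prior odds × LR = 0.43655.

Posterior odds ≈ 0.437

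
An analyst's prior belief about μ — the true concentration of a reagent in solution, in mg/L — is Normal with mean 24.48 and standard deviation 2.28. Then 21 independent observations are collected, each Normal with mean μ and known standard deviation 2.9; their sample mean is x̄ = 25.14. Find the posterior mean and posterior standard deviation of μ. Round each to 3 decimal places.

Posterior mean ≈ 25.093; posterior SD ≈ 0.610

Prior precision 1/τ₀² = 1/2.28² = 0.192367; data precision n/σ² = 21/2.9² = 2.49703.
Posterior precision = 0.192367 + 2.49703 = 2.68939, giving posterior SD = 1/√2.68939 = 0.610.
Posterior mean = (0.192367·24.48 + 2.49703·25.14) / 2.68939 = 25.093.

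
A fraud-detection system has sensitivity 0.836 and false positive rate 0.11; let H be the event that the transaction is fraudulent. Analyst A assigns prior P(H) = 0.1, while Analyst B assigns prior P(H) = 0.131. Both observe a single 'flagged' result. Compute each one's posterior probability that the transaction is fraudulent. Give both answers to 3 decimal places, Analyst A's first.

Analyst A: 0.458; Analyst B: 0.534

P('+'|H) = 0.836, P('+'|¬H) = 0.11.
Analyst A: numerator 0.836·0.1 = 0.083600; evidence = 0.083600+0.11·0.9 = 0.18260; posterior = 0.458.
Analyst B: numerator 0.836·0.131 = 0.10952; evidence = 0.10952+0.11·0.869 = 0.20511; posterior = 0.534.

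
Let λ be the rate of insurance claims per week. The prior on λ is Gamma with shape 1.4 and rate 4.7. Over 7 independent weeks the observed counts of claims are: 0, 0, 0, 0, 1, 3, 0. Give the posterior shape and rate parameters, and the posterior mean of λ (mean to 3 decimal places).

Posterior: Gamma(shape=5.4, rate=11.7); mean ≈ 0.462

Total count ∑xᵢ = 4 over n = 7 weeks.
Gamma is conjugate to the Poisson likelihood: posterior is Gamma(shape = 1.4+4 = 5.4, rate = 4.7+7 = 11.7).
Posterior mean = shape/rate = 5.4/11.7 = 0.462.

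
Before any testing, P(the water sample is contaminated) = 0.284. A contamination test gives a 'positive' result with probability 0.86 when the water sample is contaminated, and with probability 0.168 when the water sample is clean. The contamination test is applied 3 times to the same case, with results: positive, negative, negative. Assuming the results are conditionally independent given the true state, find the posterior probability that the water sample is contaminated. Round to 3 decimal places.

With H the event that the water sample is contaminated, the joint likelihood of the observed sequence is P(data|H) = 0.86·0.14·0.14 = 0.016856 and P(data|¬H) = 0.168·0.832·0.832 = 0.11629.
Bayes: P(H|data) = 0.284·0.016856 / (0.284·0.016856 + 0.716·0.11629) = 0.0047871/0.088053 = 0.0544.

Posterior P(H) ≈ 0.054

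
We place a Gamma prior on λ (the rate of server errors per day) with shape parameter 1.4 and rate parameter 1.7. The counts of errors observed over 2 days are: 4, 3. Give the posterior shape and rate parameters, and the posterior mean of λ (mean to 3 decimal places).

Posterior: Gamma(shape=8.4, rate=3.7); mean ≈ 2.270

Total count ∑xᵢ = 7 over n = 2 days.
Gamma is conjugate to the Poisson likelihood: posterior is Gamma(shape = 1.4+7 = 8.4, rate = 1.7+2 = 3.7).
E[λ | data] = 8.4/3.7 = 2.270.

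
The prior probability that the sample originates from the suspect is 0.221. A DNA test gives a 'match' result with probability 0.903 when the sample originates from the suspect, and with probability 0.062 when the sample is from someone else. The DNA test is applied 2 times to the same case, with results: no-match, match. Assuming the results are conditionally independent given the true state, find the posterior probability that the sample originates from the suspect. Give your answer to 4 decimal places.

Posterior P(H) ≈ 0.2994

With H the event that the sample originates from the suspect, the joint likelihood of the observed sequence is P(data|H) = 0.097·0.903 = 0.087591 and P(data|¬H) = 0.938·0.062 = 0.058156.
Bayes: P(H|data) = 0.221·0.087591 / (0.221·0.087591 + 0.779·0.058156) = 0.019358/0.064661 = 0.2994.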